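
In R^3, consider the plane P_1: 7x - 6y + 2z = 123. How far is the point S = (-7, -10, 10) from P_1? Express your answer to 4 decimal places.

9.7520

n·S − d = (7)·(-7) + (-6)·(-10) + (2)·(10) − 123 = -92; |n| = √89.
Distance = |-92| / √89 = 92/√89 ≈ 9.7520.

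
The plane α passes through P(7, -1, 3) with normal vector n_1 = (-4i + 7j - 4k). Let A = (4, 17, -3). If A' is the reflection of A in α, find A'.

α: n_1·r = n_1·P gives -4x + 7y - 4z = -47.
λ = (n·A − d)/|n|² = (115 − (-47))/81 = 2.
Reflection = A − 2λn = (4, 17, -3) − 4·(-4, 7, -4) = (20, -11, 13).

(20, -11, 13)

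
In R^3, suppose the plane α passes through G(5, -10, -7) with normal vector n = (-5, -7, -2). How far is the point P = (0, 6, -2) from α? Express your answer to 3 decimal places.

10.983

α: n·r = n·G gives -5x - 7y - 2z = 59.
n·P − d = (-5)·(0) + (-7)·(6) + (-2)·(-2) − 59 = -97; |n| = √78.
Distance = |-97| / √78 = 97/√78 ≈ 10.983.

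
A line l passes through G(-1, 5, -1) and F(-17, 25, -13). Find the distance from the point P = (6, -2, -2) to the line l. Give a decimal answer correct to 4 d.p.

A direction vector for l is F − G = (-16, 20, -12).
Taking (-1, 5, -1) on l with direction v = (-16, 20, -12): w = P − (-1, 5, -1) = (7, -7, -1), and w × v = (104, 100, 28).
Distance = |w × v| / |v| = √21600 / √800 ≈ 5.1962.

5.1962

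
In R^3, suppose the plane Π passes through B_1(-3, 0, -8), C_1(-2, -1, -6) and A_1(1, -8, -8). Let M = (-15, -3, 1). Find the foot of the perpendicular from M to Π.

B_1C_1 = (1, -1, 2), B_1A_1 = (4, -8, 0); a normal to Π is B_1C_1 × B_1A_1 = (16, 8, -4).
Using B_1: Π has equation 16x + 8y - 4z = -16.
Foot = M − λn with λ = (n·M − d)/|n|² = (-268 − (-16))/336 = -3/4.
Foot = (-15, -3, 1) − (-3/4)·(16, 8, -4) = (-3, 3, -2).

(-3, 3, -2)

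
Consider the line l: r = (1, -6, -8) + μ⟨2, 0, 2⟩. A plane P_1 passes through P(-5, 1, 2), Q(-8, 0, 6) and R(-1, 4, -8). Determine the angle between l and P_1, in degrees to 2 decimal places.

PQ = (-3, -1, 4), PR = (4, 3, -10); a normal to P_1 is PQ × PR = (-2, -14, -5).
Using P: P_1 has equation -2x - 14y - 5z = -14.
sin θ = |n·v| / (|n||v|) = |-14| / (√225 · √8) = 0.32998.
θ ≈ 19.27°.

19.27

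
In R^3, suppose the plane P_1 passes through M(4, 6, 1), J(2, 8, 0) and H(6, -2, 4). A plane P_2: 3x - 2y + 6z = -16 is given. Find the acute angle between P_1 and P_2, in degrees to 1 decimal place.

49.7

MJ = (-2, 2, -1), MH = (2, -8, 3); a normal to P_1 is MJ × MH = (-2, 4, 12).
Using M: P_1 has equation -2x + 4y + 12z = 28.
cos θ = |n₁·n₂| / (|n₁||n₂|) = |58| / (√164 · √49).
θ = arccos(0.64701) ≈ 49.7°.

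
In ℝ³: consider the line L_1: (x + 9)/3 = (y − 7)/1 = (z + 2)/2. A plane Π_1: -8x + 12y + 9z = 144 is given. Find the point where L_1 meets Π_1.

L_1 has direction (3, 1, 2) through (-9, 7, -2).
Substitute r = (-9, 7, -2) + t(3, 1, 2) into the plane: 138 + 6t = 144, so t = 1.
Intersection: (-9, 7, -2) + 1·(3, 1, 2) = (-6, 8, 0).

(-6, 8, 0)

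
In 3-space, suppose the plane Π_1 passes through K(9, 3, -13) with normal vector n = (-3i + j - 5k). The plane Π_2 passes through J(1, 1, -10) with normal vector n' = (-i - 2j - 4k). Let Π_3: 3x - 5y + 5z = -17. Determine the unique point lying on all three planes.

Π_1: n·r = n·K gives -3x + y - 5z = 41.
Π_2: n'·r = n'·J gives -x - 2y - 4z = 37.
Solving the 3×3 linear system -3x + y - 5z = 41, -x - 2y - 4z = 37, 3x - 5y + 5z = -17 (e.g. by elimination or Cramer's rule, determinant = 28) gives (-9, -6, -4).

(-9, -6, -4)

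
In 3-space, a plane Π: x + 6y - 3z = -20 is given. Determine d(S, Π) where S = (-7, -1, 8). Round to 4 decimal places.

n·S − d = (1)·(-7) + (6)·(-1) + (-3)·(8) − (-20) = -17; |n| = √46.
Distance = |-17| / √46 = 17/√46 ≈ 2.5065.

2.5065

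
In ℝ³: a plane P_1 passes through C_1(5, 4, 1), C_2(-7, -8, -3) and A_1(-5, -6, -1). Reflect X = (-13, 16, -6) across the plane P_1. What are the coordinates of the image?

(17, -14, -6)

C_1C_2 = (-12, -12, -4), C_1A_1 = (-10, -10, -2); a normal to P_1 is C_1C_2 × C_1A_1 = (-16, 16, 0).
Using C_1: P_1 has equation -16x + 16y = -16.
λ = (n·X − d)/|n|² = (464 − (-16))/512 = 15/16.
Reflection = X − 2λn = (-13, 16, -6) − (15/8)·(-16, 16, 0) = (17, -14, -6).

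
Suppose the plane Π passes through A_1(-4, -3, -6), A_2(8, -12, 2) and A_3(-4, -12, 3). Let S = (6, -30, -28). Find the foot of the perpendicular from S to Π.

(8, -6, -4)

A_1A_2 = (12, -9, 8), A_1A_3 = (0, -9, 9); a normal to Π is A_1A_2 × A_1A_3 = (-9, -108, -108).
Using A_1: Π has equation -9x - 108y - 108z = 1008.
Foot = S − λn with λ = (n·S − d)/|n|² = (6210 − 1008)/23409 = 2/9.
Foot = (6, -30, -28) − (2/9)·(-9, -108, -108) = (8, -6, -4).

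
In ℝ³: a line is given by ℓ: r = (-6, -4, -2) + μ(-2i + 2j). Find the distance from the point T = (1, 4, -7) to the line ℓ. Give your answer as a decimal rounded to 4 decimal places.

Taking (-6, -4, -2) on ℓ with direction v = (-2, 2, 0): w = T − (-6, -4, -2) = (7, 8, -5), and w × v = (10, 10, 30).
Distance = |w × v| / |v| = √1100 / √8 ≈ 11.7260.

11.7260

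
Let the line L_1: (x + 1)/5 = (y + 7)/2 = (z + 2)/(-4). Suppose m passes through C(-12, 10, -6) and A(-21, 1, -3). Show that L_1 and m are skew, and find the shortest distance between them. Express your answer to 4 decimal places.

L_1 has direction (5, 2, -4) through (-1, -7, -2).
A direction vector for m is A − C = (-9, -9, 3).
Common perpendicular direction n = (5, 2, -4) × (-9, -9, 3) = (-30, 21, -27).
With w = (-12, 10, -6) − (-1, -7, -2) = (-11, 17, -4), w · n = 795.
Since n ≠ 0 the lines are not parallel, and w · n = 795 ≠ 0 so they do not intersect; hence they are skew.
Distance = |w · n| / |n| = |795| / √2070 ≈ 17.4736.

17.4736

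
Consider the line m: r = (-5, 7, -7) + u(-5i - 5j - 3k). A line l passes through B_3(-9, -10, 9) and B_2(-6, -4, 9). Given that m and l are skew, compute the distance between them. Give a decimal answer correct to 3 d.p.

A direction vector for l is B_2 − B_3 = (3, 6, 0).
Common perpendicular direction n = (-5, -5, -3) × (3, 6, 0) = (18, -9, -15).
With w = (-9, -10, 9) − (-5, 7, -7) = (-4, -17, 16), w · n = -159.
Distance = |w · n| / |n| = |-159| / √630 ≈ 6.335.

6.335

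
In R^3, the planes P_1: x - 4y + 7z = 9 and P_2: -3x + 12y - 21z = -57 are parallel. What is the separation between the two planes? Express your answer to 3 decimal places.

1.231

Rescale P_2 by 1/(-3): x - 4y + 7z = 19. Then distance = |9 − 19| / √66 ≈ 1.231.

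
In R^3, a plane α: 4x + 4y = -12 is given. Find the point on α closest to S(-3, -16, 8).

(5, -8, 8)

Foot = S − λn with λ = (n·S − d)/|n|² = (-76 − (-12))/32 = -2.
Foot = (-3, -16, 8) − (-2)·(4, 4, 0) = (5, -8, 8).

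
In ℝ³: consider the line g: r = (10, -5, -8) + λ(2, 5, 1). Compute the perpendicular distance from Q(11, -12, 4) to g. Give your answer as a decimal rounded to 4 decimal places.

Taking (10, -5, -8) on g with direction v = (2, 5, 1): w = Q − (10, -5, -8) = (1, -7, 12), and w × v = (-67, 23, 19).
Distance = |w × v| / |v| = √5379 / √30 ≈ 13.3903.

13.3903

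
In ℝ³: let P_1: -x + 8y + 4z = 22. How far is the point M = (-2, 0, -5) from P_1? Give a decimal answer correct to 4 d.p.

4.4444

n·M − d = (-1)·(-2) + (8)·(0) + (4)·(-5) − 22 = -40; |n| = √81.
Distance = |-40| / √81 = 40/√81 ≈ 4.4444.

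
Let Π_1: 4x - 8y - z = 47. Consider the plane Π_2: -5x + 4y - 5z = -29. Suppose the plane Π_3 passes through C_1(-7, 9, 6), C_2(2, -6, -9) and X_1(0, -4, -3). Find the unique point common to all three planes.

C_1C_2 = (9, -15, -15), C_1X_1 = (7, -13, -9); a normal to Π_3 is C_1C_2 × C_1X_1 = (-60, -24, -12).
Using C_1: Π_3 has equation -60x - 24y - 12z = 132.
Solving the 3×3 linear system 4x - 8y - z = 47, -5x + 4y - 5z = -29, -60x - 24y - 12z = 132 (e.g. by elimination or Cramer's rule, determinant = -2952) gives (0, -6, 1).

(0, -6, 1)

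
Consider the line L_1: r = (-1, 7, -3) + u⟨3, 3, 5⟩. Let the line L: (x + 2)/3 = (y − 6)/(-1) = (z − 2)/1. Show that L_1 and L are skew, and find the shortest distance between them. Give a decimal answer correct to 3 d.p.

L has direction (3, -1, 1) through (-2, 6, 2).
Common perpendicular direction n = (3, 3, 5) × (3, -1, 1) = (8, 12, -12).
With w = (-2, 6, 2) − (-1, 7, -3) = (-1, -1, 5), w · n = -80.
Since n ≠ 0 the lines are not parallel, and w · n = -80 ≠ 0 so they do not intersect; hence they are skew.
Distance = |w · n| / |n| = |-80| / √352 ≈ 4.264.

4.264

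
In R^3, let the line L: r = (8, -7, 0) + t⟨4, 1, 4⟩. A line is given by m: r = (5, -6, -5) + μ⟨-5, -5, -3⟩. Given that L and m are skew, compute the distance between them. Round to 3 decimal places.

Common perpendicular direction n = (4, 1, 4) × (-5, -5, -3) = (17, -8, -15).
With w = (5, -6, -5) − (8, -7, 0) = (-3, 1, -5), w · n = 16.
Distance = |w · n| / |n| = |16| / √578 ≈ 0.666.

0.666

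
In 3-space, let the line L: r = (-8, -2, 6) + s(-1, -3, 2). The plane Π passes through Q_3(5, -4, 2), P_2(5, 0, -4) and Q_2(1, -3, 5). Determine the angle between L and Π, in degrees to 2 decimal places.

Q_3P_2 = (0, 4, -6), Q_3Q_2 = (-4, 1, 3); a normal to Π is Q_3P_2 × Q_3Q_2 = (18, 24, 16).
Using Q_3: Π has equation 18x + 24y + 16z = 26.
sin θ = |n·v| / (|n||v|) = |-58| / (√1156 · √14) = 0.45592.
θ ≈ 27.12°.

27.12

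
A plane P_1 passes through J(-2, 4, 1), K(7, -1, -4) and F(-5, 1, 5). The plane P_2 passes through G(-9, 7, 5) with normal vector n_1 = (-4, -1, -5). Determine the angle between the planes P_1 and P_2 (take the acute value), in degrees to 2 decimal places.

JK = (9, -5, -5), JF = (-3, -3, 4); a normal to P_1 is JK × JF = (-35, -21, -42).
Using J: P_1 has equation -35x - 21y - 42z = -56.
P_2: n_1·r = n_1·G gives -4x - y - 5z = 4.
cos θ = |n₁·n₂| / (|n₁||n₂|) = |371| / (√3430 · √42).
θ = arccos(0.97747) ≈ 12.19°.

12.19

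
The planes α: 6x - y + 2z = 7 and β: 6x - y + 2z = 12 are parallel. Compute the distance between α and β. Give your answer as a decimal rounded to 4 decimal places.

Same normal n = (6, -1, 2) with |n| = √41; distance = |7 − 12| / |n| = 5/√41 ≈ 0.7809.

0.7809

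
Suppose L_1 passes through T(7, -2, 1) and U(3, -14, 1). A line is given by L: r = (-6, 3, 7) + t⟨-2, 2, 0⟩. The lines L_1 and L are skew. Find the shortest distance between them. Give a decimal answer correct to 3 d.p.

6.000

A direction vector for L_1 is U − T = (-4, -12, 0).
Common perpendicular direction n = (-4, -12, 0) × (-2, 2, 0) = (0, 0, -32).
With w = (-6, 3, 7) − (7, -2, 1) = (-13, 5, 6), w · n = -192.
Distance = |w · n| / |n| = |-192| / √1024 ≈ 6.000.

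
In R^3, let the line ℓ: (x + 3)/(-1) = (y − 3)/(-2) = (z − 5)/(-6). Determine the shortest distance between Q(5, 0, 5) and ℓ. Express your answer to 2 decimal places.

ℓ has direction (-1, -2, -6) through (-3, 3, 5).
Taking (-3, 3, 5) on ℓ with direction v = (-1, -2, -6): w = Q − (-3, 3, 5) = (8, -3, 0), and w × v = (18, 48, -19).
Distance = |w × v| / |v| = √2989 / √41 ≈ 8.54.

8.54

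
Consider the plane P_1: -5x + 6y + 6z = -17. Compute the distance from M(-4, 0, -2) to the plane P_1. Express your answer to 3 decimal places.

n·M − d = (-5)·(-4) + (6)·(0) + (6)·(-2) − (-17) = 25; |n| = √97.
Distance = |25| / √97 = 25/√97 ≈ 2.538.

2.538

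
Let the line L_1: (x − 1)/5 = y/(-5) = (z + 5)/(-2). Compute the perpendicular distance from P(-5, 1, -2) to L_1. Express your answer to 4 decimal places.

L_1 has direction (5, -5, -2) through (1, 0, -5).
Taking (1, 0, -5) on L_1 with direction v = (5, -5, -2): w = P − (1, 0, -5) = (-6, 1, 3), and w × v = (13, 3, 25).
Distance = |w × v| / |v| = √803 / √54 ≈ 3.8562.

3.8562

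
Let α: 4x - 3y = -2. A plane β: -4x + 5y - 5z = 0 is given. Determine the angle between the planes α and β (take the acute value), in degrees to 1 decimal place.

40.3

cos θ = |n₁·n₂| / (|n₁||n₂|) = |-31| / (√25 · √66).
θ = arccos(0.76317) ≈ 40.3°.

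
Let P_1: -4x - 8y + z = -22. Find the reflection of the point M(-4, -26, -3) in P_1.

λ = (n·M − d)/|n|² = (221 − (-22))/81 = 3.
Reflection = M − 2λn = (-4, -26, -3) − 6·(-4, -8, 1) = (20, 22, -9).

(20, 22, -9)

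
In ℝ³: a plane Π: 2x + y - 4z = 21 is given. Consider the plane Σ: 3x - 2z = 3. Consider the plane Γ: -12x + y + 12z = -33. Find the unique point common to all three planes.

Solving the 3×3 linear system 2x + y - 4z = 21, 3x - 2z = 3, -12x + y + 12z = -33 (e.g. by elimination or Cramer's rule, determinant = -20) gives (-3, 3, -6).

(-3, 3, -6)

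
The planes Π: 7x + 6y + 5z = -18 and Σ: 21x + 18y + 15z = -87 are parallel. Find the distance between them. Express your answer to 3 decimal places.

1.049

Rescale Σ by 1/3: 7x + 6y + 5z = -29. Then distance = |-18 − (-29)| / √110 ≈ 1.049.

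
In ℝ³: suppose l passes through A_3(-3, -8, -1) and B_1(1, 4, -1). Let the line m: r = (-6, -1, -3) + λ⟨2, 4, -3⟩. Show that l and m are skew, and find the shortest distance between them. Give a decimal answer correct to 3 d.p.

5.363

A direction vector for l is B_1 − A_3 = (4, 12, 0).
Common perpendicular direction n = (4, 12, 0) × (2, 4, -3) = (-36, 12, -8).
With w = (-6, -1, -3) − (-3, -8, -1) = (-3, 7, -2), w · n = 208.
Since n ≠ 0 the lines are not parallel, and w · n = 208 ≠ 0 so they do not intersect; hence they are skew.
Distance = |w · n| / |n| = |208| / √1504 ≈ 5.363.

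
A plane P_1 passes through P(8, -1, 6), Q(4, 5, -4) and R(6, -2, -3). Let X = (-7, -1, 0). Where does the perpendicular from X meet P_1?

PQ = (-4, 6, -10), PR = (-2, -1, -9); a normal to P_1 is PQ × PR = (-64, -16, 16).
Using P: P_1 has equation -64x - 16y + 16z = -400.
Foot = X − λn with λ = (n·X − d)/|n|² = (464 − (-400))/4608 = 3/16.
Foot = (-7, -1, 0) − (3/16)·(-64, -16, 16) = (5, 2, -3).

(5, 2, -3)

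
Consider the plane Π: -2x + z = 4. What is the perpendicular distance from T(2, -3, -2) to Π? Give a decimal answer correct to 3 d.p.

n·T − d = (-2)·(2) + (0)·(-3) + (1)·(-2) − 4 = -10; |n| = √5.
Distance = |-10| / √5 = 10/√5 ≈ 4.472.

4.472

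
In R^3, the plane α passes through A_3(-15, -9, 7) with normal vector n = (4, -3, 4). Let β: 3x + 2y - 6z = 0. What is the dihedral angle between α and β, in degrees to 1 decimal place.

α: n·r = n·A_3 gives 4x - 3y + 4z = -5.
cos θ = |n₁·n₂| / (|n₁||n₂|) = |-18| / (√41 · √49).
θ = arccos(0.40159) ≈ 66.3°.

66.3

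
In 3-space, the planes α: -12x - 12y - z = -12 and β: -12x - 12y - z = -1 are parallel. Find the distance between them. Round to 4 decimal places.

Same normal n = (-12, -12, -1) with |n| = √289; distance = |-12 − (-1)| / |n| = 11/√289 ≈ 0.6471.

0.6471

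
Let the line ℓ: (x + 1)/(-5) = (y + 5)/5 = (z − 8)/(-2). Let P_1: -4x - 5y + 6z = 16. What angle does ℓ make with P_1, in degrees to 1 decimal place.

ℓ has direction (-5, 5, -2) through (-1, -5, 8).
sin θ = |n·v| / (|n||v|) = |-17| / (√77 · √54) = 0.26364.
θ ≈ 15.3°.

15.3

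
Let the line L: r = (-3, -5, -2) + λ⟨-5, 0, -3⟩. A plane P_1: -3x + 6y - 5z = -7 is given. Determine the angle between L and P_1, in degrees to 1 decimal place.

sin θ = |n·v| / (|n||v|) = |30| / (√70 · √34) = 0.61494.
θ ≈ 37.9°.

37.9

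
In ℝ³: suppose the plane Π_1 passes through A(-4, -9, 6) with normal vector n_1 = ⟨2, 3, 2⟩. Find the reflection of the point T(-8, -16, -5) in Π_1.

(4, 2, 7)

Π_1: n_1·r = n_1·A gives 2x + 3y + 2z = -23.
λ = (n·T − d)/|n|² = (-74 − (-23))/17 = -3.
Reflection = T − 2λn = (-8, -16, -5) − (-6)·(2, 3, 2) = (4, 2, 7).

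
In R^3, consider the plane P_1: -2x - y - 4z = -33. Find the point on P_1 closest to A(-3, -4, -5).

Foot = A − λn with λ = (n·A − d)/|n|² = (30 − (-33))/21 = 3.
Foot = (-3, -4, -5) − 3·(-2, -1, -4) = (3, -1, 7).

(3, -1, 7)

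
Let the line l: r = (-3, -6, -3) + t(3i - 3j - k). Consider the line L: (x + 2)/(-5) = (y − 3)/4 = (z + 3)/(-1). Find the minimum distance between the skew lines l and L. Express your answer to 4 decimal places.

7.1523

L has direction (-5, 4, -1) through (-2, 3, -3).
Common perpendicular direction n = (3, -3, -1) × (-5, 4, -1) = (7, 8, -3).
With w = (-2, 3, -3) − (-3, -6, -3) = (1, 9, 0), w · n = 79.
Distance = |w · n| / |n| = |79| / √122 ≈ 7.1523.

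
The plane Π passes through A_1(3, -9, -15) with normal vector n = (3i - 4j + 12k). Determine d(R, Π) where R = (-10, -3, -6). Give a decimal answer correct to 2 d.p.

3.46

Π: n·r = n·A_1 gives 3x - 4y + 12z = -135.
n·R − d = (3)·(-10) + (-4)·(-3) + (12)·(-6) − (-135) = 45; |n| = √169.
Distance = |45| / √169 = 45/√169 ≈ 3.46.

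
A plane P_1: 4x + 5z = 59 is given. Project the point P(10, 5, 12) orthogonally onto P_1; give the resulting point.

(6, 5, 7)

Foot = P − λn with λ = (n·P − d)/|n|² = (100 − 59)/41 = 1.
Foot = (10, 5, 12) − 1·(4, 0, 5) = (6, 5, 7).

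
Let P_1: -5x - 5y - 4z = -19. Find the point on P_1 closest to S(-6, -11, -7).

(4, -1, 1)

Foot = S − λn with λ = (n·S − d)/|n|² = (113 − (-19))/66 = 2.
Foot = (-6, -11, -7) − 2·(-5, -5, -4) = (4, -1, 1).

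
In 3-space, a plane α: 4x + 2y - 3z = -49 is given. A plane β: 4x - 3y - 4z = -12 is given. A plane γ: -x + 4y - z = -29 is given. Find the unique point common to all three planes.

(-6, -8, 3)

Solving the 3×3 linear system 4x + 2y - 3z = -49, 4x - 3y - 4z = -12, -x + 4y - z = -29 (e.g. by elimination or Cramer's rule, determinant = 53) gives (-6, -8, 3).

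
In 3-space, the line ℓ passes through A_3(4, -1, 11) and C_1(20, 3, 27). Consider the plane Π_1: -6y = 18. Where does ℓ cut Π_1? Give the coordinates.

A direction vector for ℓ is C_1 − A_3 = (16, 4, 16).
Substitute r = (4, -1, 11) + t(16, 4, 16) into the plane: 6 + (-24)t = 18, so t = -1/2.
Intersection: (4, -1, 11) + (-1/2)·(16, 4, 16) = (-4, -3, 3).

(-4, -3, 3)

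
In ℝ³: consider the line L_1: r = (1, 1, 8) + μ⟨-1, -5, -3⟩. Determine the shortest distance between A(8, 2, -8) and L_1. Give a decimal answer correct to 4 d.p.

Taking (1, 1, 8) on L_1 with direction v = (-1, -5, -3): w = A − (1, 1, 8) = (7, 1, -16), and w × v = (-83, 37, -34).
Distance = |w × v| / |v| = √9414 / √35 ≈ 16.4003.

16.4003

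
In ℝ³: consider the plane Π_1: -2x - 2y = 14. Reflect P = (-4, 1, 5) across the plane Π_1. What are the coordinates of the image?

λ = (n·P − d)/|n|² = (6 − 14)/8 = -1.
Reflection = P − 2λn = (-4, 1, 5) − (-2)·(-2, -2, 0) = (-8, -3, 5).

(-8, -3, 5)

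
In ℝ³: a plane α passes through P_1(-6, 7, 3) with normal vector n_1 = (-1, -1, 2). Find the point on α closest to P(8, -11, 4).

(9, -10, 2)

α: n_1·r = n_1·P_1 gives -x - y + 2z = 5.
Foot = P − λn with λ = (n·P − d)/|n|² = (11 − 5)/6 = 1.
Foot = (8, -11, 4) − 1·(-1, -1, 2) = (9, -10, 2).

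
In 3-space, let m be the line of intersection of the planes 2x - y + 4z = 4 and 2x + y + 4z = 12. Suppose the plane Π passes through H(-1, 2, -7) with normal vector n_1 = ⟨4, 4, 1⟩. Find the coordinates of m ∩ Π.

Direction of m: (2, -1, 4) × (2, 1, 4) = (-8, 0, 4).
A point on m: solving the two plane equations with x = -8 gives (-8, 4, 6).
Π: n_1·r = n_1·H gives 4x + 4y + z = -3.
Substitute r = (-8, 4, 6) + t(-8, 0, 4) into the plane: -10 + (-28)t = -3, so t = -1/4.
Intersection: (-8, 4, 6) + (-1/4)·(-8, 0, 4) = (-6, 4, 5).

(-6, 4, 5)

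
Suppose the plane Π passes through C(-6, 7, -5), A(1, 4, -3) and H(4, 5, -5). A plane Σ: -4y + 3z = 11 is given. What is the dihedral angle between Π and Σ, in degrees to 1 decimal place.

75.7

CA = (7, -3, 2), CH = (10, -2, 0); a normal to Π is CA × CH = (4, 20, 16).
Using C: Π has equation 4x + 20y + 16z = 36.
cos θ = |n₁·n₂| / (|n₁||n₂|) = |-32| / (√672 · √25).
θ = arccos(0.24689) ≈ 75.7°.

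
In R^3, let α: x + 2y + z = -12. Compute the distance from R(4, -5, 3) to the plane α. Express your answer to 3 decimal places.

3.674

n·R − d = (1)·(4) + (2)·(-5) + (1)·(3) − (-12) = 9; |n| = √6.
Distance = |9| / √6 = 9/√6 ≈ 3.674.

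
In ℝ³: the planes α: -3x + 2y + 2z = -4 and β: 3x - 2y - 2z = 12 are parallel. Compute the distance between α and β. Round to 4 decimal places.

1.9403

Rescale β by 1/(-1): -3x + 2y + 2z = -12. Then distance = |-4 − (-12)| / √17 ≈ 1.9403.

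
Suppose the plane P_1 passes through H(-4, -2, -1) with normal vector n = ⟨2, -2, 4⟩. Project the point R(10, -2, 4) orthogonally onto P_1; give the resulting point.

(6, 2, -4)

P_1: n·r = n·H gives 2x - 2y + 4z = -8.
Foot = R − λn with λ = (n·R − d)/|n|² = (40 − (-8))/24 = 2.
Foot = (10, -2, 4) − 2·(2, -2, 4) = (6, 2, -4).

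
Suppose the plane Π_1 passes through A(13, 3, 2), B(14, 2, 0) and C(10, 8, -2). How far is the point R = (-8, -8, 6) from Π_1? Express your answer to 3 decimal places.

AB = (1, -1, -2), AC = (-3, 5, -4); a normal to Π_1 is AB × AC = (14, 10, 2).
Using A: Π_1 has equation 14x + 10y + 2z = 216.
n·R − d = (14)·(-8) + (10)·(-8) + (2)·(6) − 216 = -396; |n| = √300.
Distance = |-396| / √300 = 396/√300 ≈ 22.863.

22.863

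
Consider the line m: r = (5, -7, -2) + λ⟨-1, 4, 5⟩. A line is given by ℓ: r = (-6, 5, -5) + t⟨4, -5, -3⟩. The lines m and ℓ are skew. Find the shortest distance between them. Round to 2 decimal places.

3.91

Common perpendicular direction n = (-1, 4, 5) × (4, -5, -3) = (13, 17, -11).
With w = (-6, 5, -5) − (5, -7, -2) = (-11, 12, -3), w · n = 94.
Distance = |w · n| / |n| = |94| / √579 ≈ 3.91.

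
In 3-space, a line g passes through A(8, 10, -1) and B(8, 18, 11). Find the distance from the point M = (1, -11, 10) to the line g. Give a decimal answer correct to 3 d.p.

A direction vector for g is B − A = (0, 8, 12).
Taking (8, 10, -1) on g with direction v = (0, 8, 12): w = M − (8, 10, -1) = (-7, -21, 11), and w × v = (-340, 84, -56).
Distance = |w × v| / |v| = √125792 / √208 ≈ 24.592.

24.592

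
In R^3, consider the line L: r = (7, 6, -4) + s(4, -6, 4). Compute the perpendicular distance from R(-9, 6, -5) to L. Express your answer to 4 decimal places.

13.7477

Taking (7, 6, -4) on L with direction v = (4, -6, 4): w = R − (7, 6, -4) = (-16, 0, -1), and w × v = (-6, 60, 96).
Distance = |w × v| / |v| = √12852 / √68 ≈ 13.7477.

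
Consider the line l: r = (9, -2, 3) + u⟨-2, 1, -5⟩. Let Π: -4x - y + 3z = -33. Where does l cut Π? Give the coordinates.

Substitute r = (9, -2, 3) + t(-2, 1, -5) into the plane: -25 + (-8)t = -33, so t = 1.
Intersection: (9, -2, 3) + 1·(-2, 1, -5) = (7, -1, -2).

(7, -1, -2)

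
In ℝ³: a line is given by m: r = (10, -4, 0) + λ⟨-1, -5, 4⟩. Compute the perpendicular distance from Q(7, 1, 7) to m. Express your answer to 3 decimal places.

9.063

Taking (10, -4, 0) on m with direction v = (-1, -5, 4): w = Q − (10, -4, 0) = (-3, 5, 7), and w × v = (55, 5, 20).
Distance = |w × v| / |v| = √3450 / √42 ≈ 9.063.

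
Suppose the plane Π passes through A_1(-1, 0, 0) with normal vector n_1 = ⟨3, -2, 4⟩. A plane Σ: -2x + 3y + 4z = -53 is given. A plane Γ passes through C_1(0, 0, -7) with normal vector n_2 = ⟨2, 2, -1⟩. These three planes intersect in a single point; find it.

(5, -5, -7)

Π: n_1·r = n_1·A_1 gives 3x - 2y + 4z = -3.
Γ: n_2·r = n_2·C_1 gives 2x + 2y - z = 7.
Solving the 3×3 linear system 3x - 2y + 4z = -3, -2x + 3y + 4z = -53, 2x + 2y - z = 7 (e.g. by elimination or Cramer's rule, determinant = -85) gives (5, -5, -7).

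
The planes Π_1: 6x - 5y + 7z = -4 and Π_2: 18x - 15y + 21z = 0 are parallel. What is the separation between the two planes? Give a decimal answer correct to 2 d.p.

0.38

Rescale Π_2 by 1/3: 6x - 5y + 7z = 0. Then distance = |-4 − 0| / √110 ≈ 0.38.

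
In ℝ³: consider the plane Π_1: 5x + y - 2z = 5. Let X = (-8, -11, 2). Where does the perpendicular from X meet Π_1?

Foot = X − λn with λ = (n·X − d)/|n|² = (-55 − 5)/30 = -2.
Foot = (-8, -11, 2) − (-2)·(5, 1, -2) = (2, -9, -2).

(2, -9, -2)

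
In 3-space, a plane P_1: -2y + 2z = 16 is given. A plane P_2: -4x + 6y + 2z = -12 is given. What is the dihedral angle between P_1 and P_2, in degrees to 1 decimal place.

cos θ = |n₁·n₂| / (|n₁||n₂|) = |-8| / (√8 · √56).
θ = arccos(0.37796) ≈ 67.8°.

67.8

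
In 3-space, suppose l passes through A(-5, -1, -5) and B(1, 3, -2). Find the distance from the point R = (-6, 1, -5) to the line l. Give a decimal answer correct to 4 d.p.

A direction vector for l is B − A = (6, 4, 3).
Taking (-5, -1, -5) on l with direction v = (6, 4, 3): w = R − (-5, -1, -5) = (-1, 2, 0), and w × v = (6, 3, -16).
Distance = |w × v| / |v| = √301 / √61 ≈ 2.2214.

2.2214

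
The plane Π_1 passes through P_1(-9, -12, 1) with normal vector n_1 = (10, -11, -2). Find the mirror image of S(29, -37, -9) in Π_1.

(-31, 29, 3)

Π_1: n_1·r = n_1·P_1 gives 10x - 11y - 2z = 40.
λ = (n·S − d)/|n|² = (715 − 40)/225 = 3.
Reflection = S − 2λn = (29, -37, -9) − 6·(10, -11, -2) = (-31, 29, 3).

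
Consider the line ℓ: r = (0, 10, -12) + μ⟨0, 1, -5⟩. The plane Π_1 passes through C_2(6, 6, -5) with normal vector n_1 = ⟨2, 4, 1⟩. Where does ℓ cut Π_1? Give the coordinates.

Π_1: n_1·r = n_1·C_2 gives 2x + 4y + z = 31.
Substitute r = (0, 10, -12) + t(0, 1, -5) into the plane: 28 + (-1)t = 31, so t = -3.
Intersection: (0, 10, -12) + (-3)·(0, 1, -5) = (0, 7, 3).

(0, 7, 3)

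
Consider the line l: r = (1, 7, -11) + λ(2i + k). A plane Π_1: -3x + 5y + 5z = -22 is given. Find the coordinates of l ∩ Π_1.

Substitute r = (1, 7, -11) + t(2, 0, 1) into the plane: -23 + (-1)t = -22, so t = -1.
Intersection: (1, 7, -11) + (-1)·(2, 0, 1) = (-1, 7, -12).

(-1, 7, -12)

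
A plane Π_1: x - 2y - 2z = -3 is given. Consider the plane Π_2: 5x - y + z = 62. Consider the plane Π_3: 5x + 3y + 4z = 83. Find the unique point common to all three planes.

(11, 0, 7)

Solving the 3×3 linear system x - 2y - 2z = -3, 5x - y + z = 62, 5x + 3y + 4z = 83 (e.g. by elimination or Cramer's rule, determinant = -17) gives (11, 0, 7).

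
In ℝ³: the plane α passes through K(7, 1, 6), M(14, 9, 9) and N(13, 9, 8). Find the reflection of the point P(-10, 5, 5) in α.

KM = (7, 8, 3), KN = (6, 8, 2); a normal to α is KM × KN = (-8, 4, 8).
Using K: α has equation -8x + 4y + 8z = -4.
λ = (n·P − d)/|n|² = (140 − (-4))/144 = 1.
Reflection = P − 2λn = (-10, 5, 5) − 2·(-8, 4, 8) = (6, -3, -11).

(6, -3, -11)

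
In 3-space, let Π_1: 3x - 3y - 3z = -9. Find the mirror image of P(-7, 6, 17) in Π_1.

(11, -12, -1)

λ = (n·P − d)/|n|² = (-90 − (-9))/27 = -3.
Reflection = P − 2λn = (-7, 6, 17) − (-6)·(3, -3, -3) = (11, -12, -1).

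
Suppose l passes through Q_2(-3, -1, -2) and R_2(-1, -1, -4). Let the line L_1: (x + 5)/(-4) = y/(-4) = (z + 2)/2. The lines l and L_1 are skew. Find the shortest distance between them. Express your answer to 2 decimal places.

1.67

A direction vector for l is R_2 − Q_2 = (2, 0, -2).
L_1 has direction (-4, -4, 2) through (-5, 0, -2).
Common perpendicular direction n = (2, 0, -2) × (-4, -4, 2) = (-8, 4, -8).
With w = (-5, 0, -2) − (-3, -1, -2) = (-2, 1, 0), w · n = 20.
Distance = |w · n| / |n| = |20| / √144 ≈ 1.67.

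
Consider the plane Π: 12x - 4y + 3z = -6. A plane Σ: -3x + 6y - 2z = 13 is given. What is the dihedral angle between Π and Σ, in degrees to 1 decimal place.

43.5

cos θ = |n₁·n₂| / (|n₁||n₂|) = |-66| / (√169 · √49).
θ = arccos(0.72527) ≈ 43.5°.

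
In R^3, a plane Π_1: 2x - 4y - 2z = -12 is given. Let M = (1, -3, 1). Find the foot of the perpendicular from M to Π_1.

Foot = M − λn with λ = (n·M − d)/|n|² = (12 − (-12))/24 = 1.
Foot = (1, -3, 1) − 1·(2, -4, -2) = (-1, 1, 3).

(-1, 1, 3)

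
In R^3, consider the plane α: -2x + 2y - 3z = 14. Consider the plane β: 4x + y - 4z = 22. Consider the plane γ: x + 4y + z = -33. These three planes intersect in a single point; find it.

(-1, -6, -8)

Solving the 3×3 linear system -2x + 2y - 3z = 14, 4x + y - 4z = 22, x + 4y + z = -33 (e.g. by elimination or Cramer's rule, determinant = -95) gives (-1, -6, -8).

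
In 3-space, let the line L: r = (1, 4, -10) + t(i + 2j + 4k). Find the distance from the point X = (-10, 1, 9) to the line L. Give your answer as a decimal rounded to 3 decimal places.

18.034

Taking (1, 4, -10) on L with direction v = (1, 2, 4): w = X − (1, 4, -10) = (-11, -3, 19), and w × v = (-50, 63, -19).
Distance = |w × v| / |v| = √6830 / √21 ≈ 18.034.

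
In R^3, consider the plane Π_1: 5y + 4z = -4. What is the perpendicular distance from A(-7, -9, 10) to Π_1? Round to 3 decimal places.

n·A − d = (0)·(-7) + (5)·(-9) + (4)·(10) − (-4) = -1; |n| = √41.
Distance = |-1| / √41 = 1/√41 ≈ 0.156.

0.156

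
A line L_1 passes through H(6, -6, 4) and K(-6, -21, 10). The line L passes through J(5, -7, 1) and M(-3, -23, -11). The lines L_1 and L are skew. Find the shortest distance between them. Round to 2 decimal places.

A direction vector for L_1 is K − H = (-12, -15, 6).
A direction vector for L is M − J = (-8, -16, -12).
Common perpendicular direction n = (-12, -15, 6) × (-8, -16, -12) = (276, -192, 72).
With w = (5, -7, 1) − (6, -6, 4) = (-1, -1, -3), w · n = -300.
Distance = |w · n| / |n| = |-300| / √118224 ≈ 0.87.

0.87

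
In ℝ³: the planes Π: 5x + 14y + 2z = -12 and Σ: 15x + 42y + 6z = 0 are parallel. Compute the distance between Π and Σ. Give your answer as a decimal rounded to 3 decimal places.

Rescale Σ by 1/3: 5x + 14y + 2z = 0. Then distance = |-12 − 0| / √225 ≈ 0.800.

0.800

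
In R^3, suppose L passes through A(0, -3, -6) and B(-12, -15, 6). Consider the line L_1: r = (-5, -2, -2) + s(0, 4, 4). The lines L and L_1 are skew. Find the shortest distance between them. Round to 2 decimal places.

A direction vector for L is B − A = (-12, -12, 12).
Common perpendicular direction n = (-12, -12, 12) × (0, 4, 4) = (-96, 48, -48).
With w = (-5, -2, -2) − (0, -3, -6) = (-5, 1, 4), w · n = 336.
Distance = |w · n| / |n| = |336| / √13824 ≈ 2.86.

2.86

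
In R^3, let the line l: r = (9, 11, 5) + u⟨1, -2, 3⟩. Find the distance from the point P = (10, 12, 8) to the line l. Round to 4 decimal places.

Taking (9, 11, 5) on l with direction v = (1, -2, 3): w = P − (9, 11, 5) = (1, 1, 3), and w × v = (9, 0, -3).
Distance = |w × v| / |v| = √90 / √14 ≈ 2.5355.

2.5355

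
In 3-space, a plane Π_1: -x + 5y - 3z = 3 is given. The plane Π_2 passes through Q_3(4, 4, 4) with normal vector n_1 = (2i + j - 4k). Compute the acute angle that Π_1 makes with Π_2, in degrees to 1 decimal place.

Π_2: n_1·r = n_1·Q_3 gives 2x + y - 4z = -4.
cos θ = |n₁·n₂| / (|n₁||n₂|) = |15| / (√35 · √21).
θ = arccos(0.55328) ≈ 56.4°.

56.4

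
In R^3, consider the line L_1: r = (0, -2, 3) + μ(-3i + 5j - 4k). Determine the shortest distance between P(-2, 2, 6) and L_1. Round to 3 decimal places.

Taking (0, -2, 3) on L_1 with direction v = (-3, 5, -4): w = P − (0, -2, 3) = (-2, 4, 3), and w × v = (-31, -17, 2).
Distance = |w × v| / |v| = √1254 / √50 ≈ 5.008.

5.008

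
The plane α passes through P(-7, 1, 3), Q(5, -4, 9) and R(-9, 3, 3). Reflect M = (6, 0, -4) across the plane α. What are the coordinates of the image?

(-6, -12, 10)

PQ = (12, -5, 6), PR = (-2, 2, 0); a normal to α is PQ × PR = (-12, -12, 14).
Using P: α has equation -12x - 12y + 14z = 114.
λ = (n·M − d)/|n|² = (-128 − 114)/484 = -1/2.
Reflection = M − 2λn = (6, 0, -4) − (-1)·(-12, -12, 14) = (-6, -12, 10).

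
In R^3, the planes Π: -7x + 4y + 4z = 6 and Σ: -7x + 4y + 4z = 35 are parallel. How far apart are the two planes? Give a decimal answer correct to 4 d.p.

Same normal n = (-7, 4, 4) with |n| = √81; distance = |6 − 35| / |n| = 29/√81 ≈ 3.2222.

3.2222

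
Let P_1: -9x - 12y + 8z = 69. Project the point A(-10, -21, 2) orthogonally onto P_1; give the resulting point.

(-1, -9, -6)

Foot = A − λn with λ = (n·A − d)/|n|² = (358 − 69)/289 = 1.
Foot = (-10, -21, 2) − 1·(-9, -12, 8) = (-1, -9, -6).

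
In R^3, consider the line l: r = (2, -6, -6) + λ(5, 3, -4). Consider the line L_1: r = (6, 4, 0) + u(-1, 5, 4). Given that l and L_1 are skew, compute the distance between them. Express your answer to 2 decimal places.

2.99

Common perpendicular direction n = (5, 3, -4) × (-1, 5, 4) = (32, -16, 28).
With w = (6, 4, 0) − (2, -6, -6) = (4, 10, 6), w · n = 136.
Distance = |w · n| / |n| = |136| / √2064 ≈ 2.99.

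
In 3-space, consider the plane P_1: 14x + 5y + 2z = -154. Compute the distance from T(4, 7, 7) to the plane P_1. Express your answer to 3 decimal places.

17.267

n·T − d = (14)·(4) + (5)·(7) + (2)·(7) − (-154) = 259; |n| = √225.
Distance = |259| / √225 = 259/√225 ≈ 17.267.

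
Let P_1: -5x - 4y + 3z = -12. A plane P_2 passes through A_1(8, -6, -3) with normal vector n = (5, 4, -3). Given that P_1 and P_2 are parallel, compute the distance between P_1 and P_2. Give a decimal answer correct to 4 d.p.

P_2: n·r = n·A_1 gives 5x + 4y - 3z = 25.
Rescale P_2 by 1/(-1): -5x - 4y + 3z = -25. Then distance = |-12 − (-25)| / √50 ≈ 1.8385.

1.8385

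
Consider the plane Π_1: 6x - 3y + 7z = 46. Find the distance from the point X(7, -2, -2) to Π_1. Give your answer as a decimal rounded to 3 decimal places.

1.238

n·X − d = (6)·(7) + (-3)·(-2) + (7)·(-2) − 46 = -12; |n| = √94.
Distance = |-12| / √94 = 12/√94 ≈ 1.238.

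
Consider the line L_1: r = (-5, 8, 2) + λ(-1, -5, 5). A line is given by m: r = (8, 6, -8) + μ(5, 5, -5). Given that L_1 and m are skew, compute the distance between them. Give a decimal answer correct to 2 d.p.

8.49

Common perpendicular direction n = (-1, -5, 5) × (5, 5, -5) = (0, 20, 20).
With w = (8, 6, -8) − (-5, 8, 2) = (13, -2, -10), w · n = -240.
Distance = |w · n| / |n| = |-240| / √800 ≈ 8.49.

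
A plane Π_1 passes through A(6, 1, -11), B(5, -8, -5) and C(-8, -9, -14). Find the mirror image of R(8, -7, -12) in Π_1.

AB = (-1, -9, 6), AC = (-14, -10, -3); a normal to Π_1 is AB × AC = (87, -87, -116).
Using A: Π_1 has equation 87x - 87y - 116z = 1711.
λ = (n·R − d)/|n|² = (2697 − 1711)/28594 = 1/29.
Reflection = R − 2λn = (8, -7, -12) − (2/29)·(87, -87, -116) = (2, -1, -4).

(2, -1, -4)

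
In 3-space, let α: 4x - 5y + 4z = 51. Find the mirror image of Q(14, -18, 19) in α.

λ = (n·Q − d)/|n|² = (222 − 51)/57 = 3.
Reflection = Q − 2λn = (14, -18, 19) − 6·(4, -5, 4) = (-10, 12, -5).

(-10, 12, -5)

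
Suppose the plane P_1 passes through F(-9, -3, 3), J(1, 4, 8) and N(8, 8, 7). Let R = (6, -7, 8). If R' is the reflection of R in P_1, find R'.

FJ = (10, 7, 5), FN = (17, 11, 4); a normal to P_1 is FJ × FN = (-27, 45, -9).
Using F: P_1 has equation -27x + 45y - 9z = 81.
λ = (n·R − d)/|n|² = (-549 − 81)/2835 = -2/9.
Reflection = R − 2λn = (6, -7, 8) − (-4/9)·(-27, 45, -9) = (-6, 13, 4).

(-6, 13, 4)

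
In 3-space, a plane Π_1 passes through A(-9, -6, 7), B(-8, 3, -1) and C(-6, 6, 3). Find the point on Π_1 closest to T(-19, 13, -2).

(-7, 9, -5)

AB = (1, 9, -8), AC = (3, 12, -4); a normal to Π_1 is AB × AC = (60, -20, -15).
Using A: Π_1 has equation 60x - 20y - 15z = -525.
Foot = T − λn with λ = (n·T − d)/|n|² = (-1370 − (-525))/4225 = -1/5.
Foot = (-19, 13, -2) − (-1/5)·(60, -20, -15) = (-7, 9, -5).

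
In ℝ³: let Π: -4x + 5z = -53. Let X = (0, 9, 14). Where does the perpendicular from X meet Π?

(12, 9, -1)

Foot = X − λn with λ = (n·X − d)/|n|² = (70 − (-53))/41 = 3.
Foot = (0, 9, 14) − 3·(-4, 0, 5) = (12, 9, -1).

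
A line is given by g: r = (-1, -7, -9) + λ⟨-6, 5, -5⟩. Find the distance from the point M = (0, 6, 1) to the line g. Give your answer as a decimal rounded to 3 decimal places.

Taking (-1, -7, -9) on g with direction v = (-6, 5, -5): w = M − (-1, -7, -9) = (1, 13, 10), and w × v = (-115, -55, 83).
Distance = |w × v| / |v| = √23139 / √86 ≈ 16.403.

16.403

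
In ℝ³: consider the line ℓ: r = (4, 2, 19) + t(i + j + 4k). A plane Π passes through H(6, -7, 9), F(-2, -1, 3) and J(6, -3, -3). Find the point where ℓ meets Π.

HF = (-8, 6, -6), HJ = (0, 4, -12); a normal to Π is HF × HJ = (-48, -96, -32).
Using H: Π has equation -48x - 96y - 32z = 96.
Substitute r = (4, 2, 19) + t(1, 1, 4) into the plane: -992 + (-272)t = 96, so t = -4.
Intersection: (4, 2, 19) + (-4)·(1, 1, 4) = (0, -2, 3).

(0, -2, 3)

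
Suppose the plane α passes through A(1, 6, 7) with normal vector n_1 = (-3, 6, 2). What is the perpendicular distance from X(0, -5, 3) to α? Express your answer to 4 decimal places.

α: n_1·r = n_1·A gives -3x + 6y + 2z = 47.
n·X − d = (-3)·(0) + (6)·(-5) + (2)·(3) − 47 = -71; |n| = √49.
Distance = |-71| / √49 = 71/√49 ≈ 10.1429.

10.1429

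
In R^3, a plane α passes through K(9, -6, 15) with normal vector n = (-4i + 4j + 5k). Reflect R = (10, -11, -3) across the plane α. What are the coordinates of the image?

α: n·r = n·K gives -4x + 4y + 5z = 15.
λ = (n·R − d)/|n|² = (-99 − 15)/57 = -2.
Reflection = R − 2λn = (10, -11, -3) − (-4)·(-4, 4, 5) = (-6, 5, 17).

(-6, 5, 17)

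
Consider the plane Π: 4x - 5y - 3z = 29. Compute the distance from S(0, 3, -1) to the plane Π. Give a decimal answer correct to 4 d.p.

5.7983

n·S − d = (4)·(0) + (-5)·(3) + (-3)·(-1) − 29 = -41; |n| = √50.
Distance = |-41| / √50 = 41/√50 ≈ 5.7983.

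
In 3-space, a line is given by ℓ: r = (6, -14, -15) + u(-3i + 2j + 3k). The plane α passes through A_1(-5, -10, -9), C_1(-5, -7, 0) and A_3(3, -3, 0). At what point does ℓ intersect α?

A_1C_1 = (0, 3, 9), A_1A_3 = (8, 7, 9); a normal to α is A_1C_1 × A_1A_3 = (-36, 72, -24).
Using A_1: α has equation -36x + 72y - 24z = -324.
Substitute r = (6, -14, -15) + t(-3, 2, 3) into the plane: -864 + 180t = -324, so t = 3.
Intersection: (6, -14, -15) + 3·(-3, 2, 3) = (-3, -8, -6).

(-3, -8, -6)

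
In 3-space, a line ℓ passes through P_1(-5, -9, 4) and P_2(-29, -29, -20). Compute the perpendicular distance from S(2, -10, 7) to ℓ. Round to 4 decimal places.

A direction vector for ℓ is P_2 − P_1 = (-24, -20, -24).
Taking (-5, -9, 4) on ℓ with direction v = (-24, -20, -24): w = S − (-5, -9, 4) = (7, -1, 3), and w × v = (84, 96, -164).
Distance = |w × v| / |v| = √43168 / √1552 ≈ 5.2739.

5.2739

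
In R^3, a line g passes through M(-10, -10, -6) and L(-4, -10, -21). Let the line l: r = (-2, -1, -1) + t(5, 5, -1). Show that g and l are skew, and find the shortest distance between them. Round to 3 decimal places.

1.214

A direction vector for g is L − M = (6, 0, -15).
Common perpendicular direction n = (6, 0, -15) × (5, 5, -1) = (75, -69, 30).
With w = (-2, -1, -1) − (-10, -10, -6) = (8, 9, 5), w · n = 129.
Since n ≠ 0 the lines are not parallel, and w · n = 129 ≠ 0 so they do not intersect; hence they are skew.
Distance = |w · n| / |n| = |129| / √11286 ≈ 1.214.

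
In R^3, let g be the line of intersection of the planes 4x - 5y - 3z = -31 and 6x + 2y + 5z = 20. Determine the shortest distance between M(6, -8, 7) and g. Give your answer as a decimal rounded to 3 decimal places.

11.402

Direction of g: (4, -5, -3) × (6, 2, 5) = (-19, -38, 38).
A point on g: solving the two plane equations with x = 2 gives (2, 9, -2).
Taking (2, 9, -2) on g with direction v = (-19, -38, 38): w = M − (2, 9, -2) = (4, -17, 9), and w × v = (-304, -323, -475).
Distance = |w × v| / |v| = √422370 / √3249 ≈ 11.402.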